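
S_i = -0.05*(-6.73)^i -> [-0.05, 0.34, -2.26, 15.24, -102.57]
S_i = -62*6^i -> [-62, -372, -2232, -13392, -80352]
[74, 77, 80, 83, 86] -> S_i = 74 + 3*i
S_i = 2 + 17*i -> [2, 19, 36, 53, 70]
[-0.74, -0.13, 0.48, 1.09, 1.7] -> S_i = -0.74 + 0.61*i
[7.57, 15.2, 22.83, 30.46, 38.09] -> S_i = 7.57 + 7.63*i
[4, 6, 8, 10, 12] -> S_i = 4 + 2*i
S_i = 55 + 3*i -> [55, 58, 61, 64, 67]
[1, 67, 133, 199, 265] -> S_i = 1 + 66*i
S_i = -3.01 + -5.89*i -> [-3.01, -8.9, -14.79, -20.68, -26.57]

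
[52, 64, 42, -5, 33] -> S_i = Random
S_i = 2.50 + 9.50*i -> [2.5, 12.0, 21.5, 31.0, 40.5]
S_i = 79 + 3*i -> [79, 82, 85, 88, 91]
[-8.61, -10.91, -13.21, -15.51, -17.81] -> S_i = -8.61 + -2.30*i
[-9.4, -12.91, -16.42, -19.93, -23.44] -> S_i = -9.40 + -3.51*i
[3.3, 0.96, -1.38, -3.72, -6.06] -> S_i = 3.30 + -2.34*i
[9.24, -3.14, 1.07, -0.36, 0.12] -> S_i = 9.24*(-0.34)^i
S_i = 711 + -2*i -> [711, 709, 707, 705, 703]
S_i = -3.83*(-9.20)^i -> [-3.83, 35.24, -324.17, 2982.38, -27437.85]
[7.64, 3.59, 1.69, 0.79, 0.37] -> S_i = 7.64*0.47^i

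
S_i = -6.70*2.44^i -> [-6.7, -16.35, -39.89, -97.33, -237.48]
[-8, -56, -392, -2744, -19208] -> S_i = -8*7^i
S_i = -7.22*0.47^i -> [-7.22, -3.39, -1.59, -0.75, -0.35]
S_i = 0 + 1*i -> [0, 1, 2, 3, 4]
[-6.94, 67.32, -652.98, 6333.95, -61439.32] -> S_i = -6.94*(-9.70)^i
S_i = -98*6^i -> [-98, -588, -3528, -21168, -127008]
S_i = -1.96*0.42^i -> [-1.96, -0.82, -0.35, -0.15, -0.06]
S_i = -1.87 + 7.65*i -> [-1.87, 5.78, 13.43, 21.08, 28.73]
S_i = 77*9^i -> [77, 693, 6237, 56133, 505197]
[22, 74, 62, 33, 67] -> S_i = Random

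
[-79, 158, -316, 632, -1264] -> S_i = -79*-2^i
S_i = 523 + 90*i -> [523, 613, 703, 793, 883]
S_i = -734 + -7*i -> [-734, -741, -748, -755, -762]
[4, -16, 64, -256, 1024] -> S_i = 4*-4^i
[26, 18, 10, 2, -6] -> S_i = 26 + -8*i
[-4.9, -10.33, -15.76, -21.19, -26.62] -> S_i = -4.90 + -5.43*i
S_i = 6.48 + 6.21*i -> [6.48, 12.69, 18.9, 25.11, 31.32]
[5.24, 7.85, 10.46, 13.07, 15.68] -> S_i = 5.24 + 2.61*i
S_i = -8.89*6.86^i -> [-8.89, -60.99, -418.36, -2869.95, -19687.85]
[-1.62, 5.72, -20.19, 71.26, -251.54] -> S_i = -1.62*(-3.53)^i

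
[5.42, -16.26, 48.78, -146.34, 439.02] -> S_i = 5.42*(-3.00)^i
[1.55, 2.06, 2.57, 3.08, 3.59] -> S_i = 1.55 + 0.51*i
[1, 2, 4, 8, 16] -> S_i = 1*2^i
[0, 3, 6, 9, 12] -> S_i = 0 + 3*i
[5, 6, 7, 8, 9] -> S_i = 5 + 1*i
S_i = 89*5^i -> [89, 445, 2225, 11125, 55625]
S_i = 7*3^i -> [7, 21, 63, 189, 567]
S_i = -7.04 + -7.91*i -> [-7.04, -14.95, -22.86, -30.77, -38.68]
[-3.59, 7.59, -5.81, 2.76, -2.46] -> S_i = Random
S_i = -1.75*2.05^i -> [-1.75, -3.59, -7.35, -15.08, -30.91]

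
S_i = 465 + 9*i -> [465, 474, 483, 492, 501]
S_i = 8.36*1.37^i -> [8.36, 11.45, 15.69, 21.5, 29.45]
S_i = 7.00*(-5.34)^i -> [7.0, -37.38, 199.61, -1065.91, 5691.98]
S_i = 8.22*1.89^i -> [8.22, 15.54, 29.36, 55.5, 104.89]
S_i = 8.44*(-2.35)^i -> [8.44, -19.83, 46.61, -109.53, 257.4]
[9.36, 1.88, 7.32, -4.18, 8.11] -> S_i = Random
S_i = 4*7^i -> [4, 28, 196, 1372, 9604]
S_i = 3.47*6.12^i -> [3.47, 21.24, 129.97, 795.4, 4867.83]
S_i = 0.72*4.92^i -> [0.72, 3.54, 17.43, 85.75, 421.88]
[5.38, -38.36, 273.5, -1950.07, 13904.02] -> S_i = 5.38*(-7.13)^i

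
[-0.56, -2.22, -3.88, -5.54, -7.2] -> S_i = -0.56 + -1.66*i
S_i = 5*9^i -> [5, 45, 405, 3645, 32805]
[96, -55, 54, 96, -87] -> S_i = Random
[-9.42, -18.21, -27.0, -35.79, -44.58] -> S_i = -9.42 + -8.79*i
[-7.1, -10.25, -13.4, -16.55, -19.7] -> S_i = -7.10 + -3.15*i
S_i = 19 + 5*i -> [19, 24, 29, 34, 39]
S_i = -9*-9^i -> [-9, 81, -729, 6561, -59049]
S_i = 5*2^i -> [5, 10, 20, 40, 80]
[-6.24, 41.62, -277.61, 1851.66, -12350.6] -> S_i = -6.24*(-6.67)^i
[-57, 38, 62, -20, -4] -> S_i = Random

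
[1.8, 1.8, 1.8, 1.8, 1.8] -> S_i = 1.80 + -0.00*i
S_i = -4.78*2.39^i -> [-4.78, -11.42, -27.3, -65.26, -155.96]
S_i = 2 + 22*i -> [2, 24, 46, 68, 90]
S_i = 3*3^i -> [3, 9, 27, 81, 243]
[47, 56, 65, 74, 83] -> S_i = 47 + 9*i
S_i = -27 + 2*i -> [-27, -25, -23, -21, -19]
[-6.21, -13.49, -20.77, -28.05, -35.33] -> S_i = -6.21 + -7.28*i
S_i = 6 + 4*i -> [6, 10, 14, 18, 22]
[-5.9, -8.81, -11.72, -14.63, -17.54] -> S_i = -5.90 + -2.91*i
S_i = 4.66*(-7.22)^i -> [4.66, -33.65, 242.92, -1753.87, 12662.94]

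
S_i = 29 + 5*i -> [29, 34, 39, 44, 49]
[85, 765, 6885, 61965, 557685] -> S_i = 85*9^i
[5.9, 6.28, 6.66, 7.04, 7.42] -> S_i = 5.90 + 0.38*i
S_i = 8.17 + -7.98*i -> [8.17, 0.19, -7.79, -15.77, -23.75]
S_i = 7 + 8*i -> [7, 15, 23, 31, 39]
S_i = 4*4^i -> [4, 16, 64, 256, 1024]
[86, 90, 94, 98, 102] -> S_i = 86 + 4*i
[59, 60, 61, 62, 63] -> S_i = 59 + 1*i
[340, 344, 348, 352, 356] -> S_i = 340 + 4*i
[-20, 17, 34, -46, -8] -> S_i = Random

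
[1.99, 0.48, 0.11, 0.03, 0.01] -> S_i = 1.99*0.24^i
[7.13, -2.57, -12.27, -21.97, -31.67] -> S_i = 7.13 + -9.70*i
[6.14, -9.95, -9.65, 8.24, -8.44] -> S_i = Random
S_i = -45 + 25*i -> [-45, -20, 5, 30, 55]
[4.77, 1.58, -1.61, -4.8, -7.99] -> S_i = 4.77 + -3.19*i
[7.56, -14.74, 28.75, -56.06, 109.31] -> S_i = 7.56*(-1.95)^i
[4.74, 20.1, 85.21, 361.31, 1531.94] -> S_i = 4.74*4.24^i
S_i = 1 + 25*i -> [1, 26, 51, 76, 101]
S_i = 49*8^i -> [49, 392, 3136, 25088, 200704]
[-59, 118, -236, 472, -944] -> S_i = -59*-2^i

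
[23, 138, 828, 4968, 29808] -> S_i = 23*6^i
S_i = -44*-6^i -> [-44, 264, -1584, 9504, -57024]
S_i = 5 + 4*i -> [5, 9, 13, 17, 21]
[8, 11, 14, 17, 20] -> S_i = 8 + 3*i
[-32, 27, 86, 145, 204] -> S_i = -32 + 59*i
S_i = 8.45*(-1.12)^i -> [8.45, -9.46, 10.6, -11.87, 13.3]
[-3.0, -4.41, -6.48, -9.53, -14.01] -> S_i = -3.00*1.47^i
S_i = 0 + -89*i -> [0, -89, -178, -267, -356]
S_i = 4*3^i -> [4, 12, 36, 108, 324]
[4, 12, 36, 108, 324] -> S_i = 4*3^i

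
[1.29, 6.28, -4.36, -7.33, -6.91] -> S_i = Random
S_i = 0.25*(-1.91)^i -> [0.25, -0.48, 0.91, -1.74, 3.33]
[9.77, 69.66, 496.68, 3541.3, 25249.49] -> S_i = 9.77*7.13^i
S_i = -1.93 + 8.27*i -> [-1.93, 6.34, 14.61, 22.88, 31.15]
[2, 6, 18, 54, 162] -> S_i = 2*3^i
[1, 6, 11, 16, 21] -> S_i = 1 + 5*i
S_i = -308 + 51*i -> [-308, -257, -206, -155, -104]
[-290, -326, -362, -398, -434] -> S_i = -290 + -36*i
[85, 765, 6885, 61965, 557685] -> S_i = 85*9^i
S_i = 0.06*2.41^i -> [0.06, 0.14, 0.35, 0.84, 2.02]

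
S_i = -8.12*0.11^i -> [-8.12, -0.89, -0.1, -0.01, -0.0]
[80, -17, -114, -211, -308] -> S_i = 80 + -97*i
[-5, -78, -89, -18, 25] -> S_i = Random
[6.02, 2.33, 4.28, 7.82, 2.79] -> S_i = Random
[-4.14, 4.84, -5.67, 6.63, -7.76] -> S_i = -4.14*(-1.17)^i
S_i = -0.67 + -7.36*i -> [-0.67, -8.03, -15.39, -22.75, -30.11]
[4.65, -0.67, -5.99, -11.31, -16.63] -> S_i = 4.65 + -5.32*i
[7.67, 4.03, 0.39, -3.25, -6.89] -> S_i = 7.67 + -3.64*i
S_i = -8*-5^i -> [-8, 40, -200, 1000, -5000]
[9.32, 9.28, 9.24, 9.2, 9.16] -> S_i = 9.32 + -0.04*i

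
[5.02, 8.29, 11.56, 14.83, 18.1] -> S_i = 5.02 + 3.27*i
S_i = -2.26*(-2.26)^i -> [-2.26, 5.11, -11.54, 26.09, -58.96]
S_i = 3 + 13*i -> [3, 16, 29, 42, 55]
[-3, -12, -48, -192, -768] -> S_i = -3*4^i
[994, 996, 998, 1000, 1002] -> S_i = 994 + 2*i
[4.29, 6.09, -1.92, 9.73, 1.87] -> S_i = Random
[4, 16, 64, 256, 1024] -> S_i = 4*4^i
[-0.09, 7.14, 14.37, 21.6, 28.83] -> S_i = -0.09 + 7.23*i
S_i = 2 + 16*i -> [2, 18, 34, 50, 66]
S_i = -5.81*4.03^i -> [-5.81, -23.41, -94.36, -380.27, -1532.49]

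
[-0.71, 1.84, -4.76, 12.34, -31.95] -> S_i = -0.71*(-2.59)^i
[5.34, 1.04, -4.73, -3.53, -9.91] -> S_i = Random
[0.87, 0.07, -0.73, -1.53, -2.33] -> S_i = 0.87 + -0.80*i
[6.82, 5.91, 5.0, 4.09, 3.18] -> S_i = 6.82 + -0.91*i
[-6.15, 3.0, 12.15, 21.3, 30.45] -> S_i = -6.15 + 9.15*i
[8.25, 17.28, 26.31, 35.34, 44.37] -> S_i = 8.25 + 9.03*i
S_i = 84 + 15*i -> [84, 99, 114, 129, 144]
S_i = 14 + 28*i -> [14, 42, 70, 98, 126]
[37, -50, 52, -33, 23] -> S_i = Random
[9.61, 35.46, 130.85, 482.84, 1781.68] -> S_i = 9.61*3.69^i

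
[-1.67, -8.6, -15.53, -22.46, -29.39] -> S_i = -1.67 + -6.93*i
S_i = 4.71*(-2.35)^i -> [4.71, -11.07, 26.01, -61.13, 143.65]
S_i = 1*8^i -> [1, 8, 64, 512, 4096]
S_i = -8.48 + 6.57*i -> [-8.48, -1.91, 4.66, 11.23, 17.8]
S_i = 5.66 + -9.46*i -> [5.66, -3.8, -13.26, -22.72, -32.18]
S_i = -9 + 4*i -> [-9, -5, -1, 3, 7]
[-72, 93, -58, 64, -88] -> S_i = Random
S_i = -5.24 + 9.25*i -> [-5.24, 4.01, 13.26, 22.51, 31.76]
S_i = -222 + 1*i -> [-222, -221, -220, -219, -218]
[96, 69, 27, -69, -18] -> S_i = Random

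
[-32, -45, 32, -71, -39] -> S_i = Random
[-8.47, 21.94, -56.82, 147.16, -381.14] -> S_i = -8.47*(-2.59)^i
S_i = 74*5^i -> [74, 370, 1850, 9250, 46250]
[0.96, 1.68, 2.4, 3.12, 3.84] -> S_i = 0.96 + 0.72*i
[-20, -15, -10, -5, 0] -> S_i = -20 + 5*i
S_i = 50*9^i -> [50, 450, 4050, 36450, 328050]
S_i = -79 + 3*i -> [-79, -76, -73, -70, -67]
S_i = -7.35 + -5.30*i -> [-7.35, -12.65, -17.95, -23.25, -28.55]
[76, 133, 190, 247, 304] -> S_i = 76 + 57*i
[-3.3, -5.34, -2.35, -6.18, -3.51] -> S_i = Random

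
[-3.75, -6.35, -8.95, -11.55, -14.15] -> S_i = -3.75 + -2.60*i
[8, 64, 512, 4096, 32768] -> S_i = 8*8^i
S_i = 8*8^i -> [8, 64, 512, 4096, 32768]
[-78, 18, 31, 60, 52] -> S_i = Random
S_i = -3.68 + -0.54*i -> [-3.68, -4.22, -4.76, -5.3, -5.84]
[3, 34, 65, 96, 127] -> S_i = 3 + 31*i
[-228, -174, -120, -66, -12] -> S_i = -228 + 54*i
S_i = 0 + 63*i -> [0, 63, 126, 189, 252]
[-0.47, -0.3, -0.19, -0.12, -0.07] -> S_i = -0.47*0.63^i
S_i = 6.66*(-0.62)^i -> [6.66, -4.13, 2.56, -1.59, 0.98]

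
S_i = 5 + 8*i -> [5, 13, 21, 29, 37]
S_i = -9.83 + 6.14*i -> [-9.83, -3.69, 2.45, 8.59, 14.73]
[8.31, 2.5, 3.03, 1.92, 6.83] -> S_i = Random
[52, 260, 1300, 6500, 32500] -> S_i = 52*5^i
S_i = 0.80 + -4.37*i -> [0.8, -3.57, -7.94, -12.31, -16.68]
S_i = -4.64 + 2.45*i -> [-4.64, -2.19, 0.26, 2.71, 5.16]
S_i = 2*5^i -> [2, 10, 50, 250, 1250]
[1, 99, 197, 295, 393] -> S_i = 1 + 98*i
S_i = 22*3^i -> [22, 66, 198, 594, 1782]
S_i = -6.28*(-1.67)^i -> [-6.28, 10.49, -17.51, 29.25, -48.85]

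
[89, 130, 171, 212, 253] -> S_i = 89 + 41*i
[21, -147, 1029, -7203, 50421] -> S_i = 21*-7^i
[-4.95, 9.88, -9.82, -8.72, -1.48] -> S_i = Random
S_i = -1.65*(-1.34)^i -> [-1.65, 2.21, -2.96, 3.97, -5.32]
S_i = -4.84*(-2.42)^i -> [-4.84, 11.71, -28.34, 68.59, -166.0]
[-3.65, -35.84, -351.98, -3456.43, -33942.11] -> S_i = -3.65*9.82^i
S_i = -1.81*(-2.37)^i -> [-1.81, 4.29, -10.17, 24.09, -57.1]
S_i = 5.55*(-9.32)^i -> [5.55, -51.73, 482.09, -4493.04, 41875.17]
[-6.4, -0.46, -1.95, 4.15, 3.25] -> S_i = Random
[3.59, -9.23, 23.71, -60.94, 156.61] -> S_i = 3.59*(-2.57)^i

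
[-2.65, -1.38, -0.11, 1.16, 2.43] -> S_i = -2.65 + 1.27*i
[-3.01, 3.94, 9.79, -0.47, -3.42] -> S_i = Random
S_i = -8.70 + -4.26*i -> [-8.7, -12.96, -17.22, -21.48, -25.74]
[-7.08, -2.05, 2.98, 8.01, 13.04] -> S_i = -7.08 + 5.03*i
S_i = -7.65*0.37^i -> [-7.65, -2.83, -1.05, -0.39, -0.14]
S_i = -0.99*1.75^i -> [-0.99, -1.73, -3.03, -5.31, -9.29]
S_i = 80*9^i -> [80, 720, 6480, 58320, 524880]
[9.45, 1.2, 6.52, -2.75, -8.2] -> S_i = Random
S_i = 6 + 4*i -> [6, 10, 14, 18, 22]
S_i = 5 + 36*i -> [5, 41, 77, 113, 149]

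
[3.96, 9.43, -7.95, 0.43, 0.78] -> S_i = Random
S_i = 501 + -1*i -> [501, 500, 499, 498, 497]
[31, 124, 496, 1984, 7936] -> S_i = 31*4^i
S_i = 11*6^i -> [11, 66, 396, 2376, 14256]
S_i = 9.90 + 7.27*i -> [9.9, 17.17, 24.44, 31.71, 38.98]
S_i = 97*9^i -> [97, 873, 7857, 70713, 636417]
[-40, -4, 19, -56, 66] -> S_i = Random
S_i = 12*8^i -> [12, 96, 768, 6144, 49152]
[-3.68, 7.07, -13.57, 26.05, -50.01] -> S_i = -3.68*(-1.92)^i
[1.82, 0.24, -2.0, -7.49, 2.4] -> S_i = Random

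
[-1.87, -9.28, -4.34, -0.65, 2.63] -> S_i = Random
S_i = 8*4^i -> [8, 32, 128, 512, 2048]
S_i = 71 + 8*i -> [71, 79, 87, 95, 103]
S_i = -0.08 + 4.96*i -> [-0.08, 4.88, 9.84, 14.8, 19.76]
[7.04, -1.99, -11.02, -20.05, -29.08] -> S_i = 7.04 + -9.03*i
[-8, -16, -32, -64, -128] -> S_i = -8*2^i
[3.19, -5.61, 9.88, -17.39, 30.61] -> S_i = 3.19*(-1.76)^i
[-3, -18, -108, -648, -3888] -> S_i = -3*6^i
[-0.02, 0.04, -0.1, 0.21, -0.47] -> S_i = -0.02*(-2.20)^i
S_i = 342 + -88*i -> [342, 254, 166, 78, -10]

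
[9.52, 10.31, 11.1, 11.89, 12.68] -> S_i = 9.52 + 0.79*i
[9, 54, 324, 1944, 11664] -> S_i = 9*6^i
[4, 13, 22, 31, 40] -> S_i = 4 + 9*i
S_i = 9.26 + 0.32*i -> [9.26, 9.58, 9.9, 10.22, 10.54]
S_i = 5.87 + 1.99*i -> [5.87, 7.86, 9.85, 11.84, 13.83]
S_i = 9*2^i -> [9, 18, 36, 72, 144]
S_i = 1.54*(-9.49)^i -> [1.54, -14.61, 138.69, -1316.19, 12490.67]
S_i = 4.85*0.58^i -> [4.85, 2.81, 1.63, 0.95, 0.55]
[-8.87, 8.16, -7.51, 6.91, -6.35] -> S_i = -8.87*(-0.92)^i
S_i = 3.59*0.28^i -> [3.59, 1.01, 0.28, 0.08, 0.02]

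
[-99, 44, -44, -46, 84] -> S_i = Random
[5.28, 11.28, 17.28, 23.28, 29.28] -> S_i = 5.28 + 6.00*i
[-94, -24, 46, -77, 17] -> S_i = Random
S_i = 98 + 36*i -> [98, 134, 170, 206, 242]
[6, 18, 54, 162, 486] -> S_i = 6*3^i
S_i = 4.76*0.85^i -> [4.76, 4.05, 3.44, 2.92, 2.48]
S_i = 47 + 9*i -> [47, 56, 65, 74, 83]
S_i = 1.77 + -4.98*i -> [1.77, -3.21, -8.19, -13.17, -18.15]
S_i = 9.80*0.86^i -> [9.8, 8.43, 7.25, 6.23, 5.36]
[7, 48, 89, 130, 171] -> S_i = 7 + 41*i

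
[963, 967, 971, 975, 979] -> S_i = 963 + 4*i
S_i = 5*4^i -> [5, 20, 80, 320, 1280]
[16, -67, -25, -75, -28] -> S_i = Random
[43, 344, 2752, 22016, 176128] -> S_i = 43*8^i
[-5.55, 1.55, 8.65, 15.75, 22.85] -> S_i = -5.55 + 7.10*i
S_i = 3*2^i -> [3, 6, 12, 24, 48]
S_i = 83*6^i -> [83, 498, 2988, 17928, 107568]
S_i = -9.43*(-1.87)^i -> [-9.43, 17.63, -32.98, 61.66, -115.31]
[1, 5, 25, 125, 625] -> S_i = 1*5^i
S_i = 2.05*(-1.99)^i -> [2.05, -4.08, 8.12, -16.16, 32.15]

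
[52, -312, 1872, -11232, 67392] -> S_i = 52*-6^i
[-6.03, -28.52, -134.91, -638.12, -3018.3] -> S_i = -6.03*4.73^i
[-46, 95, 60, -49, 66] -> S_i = Random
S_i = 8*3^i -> [8, 24, 72, 216, 648]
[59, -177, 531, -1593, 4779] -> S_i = 59*-3^i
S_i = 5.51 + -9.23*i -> [5.51, -3.72, -12.95, -22.18, -31.41]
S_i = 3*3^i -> [3, 9, 27, 81, 243]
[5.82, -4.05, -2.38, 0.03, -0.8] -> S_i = Random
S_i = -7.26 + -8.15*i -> [-7.26, -15.41, -23.56, -31.71, -39.86]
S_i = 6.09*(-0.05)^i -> [6.09, -0.3, 0.02, -0.0, 0.0]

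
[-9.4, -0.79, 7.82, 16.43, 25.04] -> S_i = -9.40 + 8.61*i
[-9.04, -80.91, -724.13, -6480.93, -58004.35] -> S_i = -9.04*8.95^i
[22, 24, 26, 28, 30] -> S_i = 22 + 2*i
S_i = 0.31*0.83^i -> [0.31, 0.26, 0.21, 0.18, 0.15]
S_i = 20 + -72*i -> [20, -52, -124, -196, -268]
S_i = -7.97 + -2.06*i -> [-7.97, -10.03, -12.09, -14.15, -16.21]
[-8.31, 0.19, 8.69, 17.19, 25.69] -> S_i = -8.31 + 8.50*i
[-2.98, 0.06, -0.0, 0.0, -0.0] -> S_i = -2.98*(-0.02)^i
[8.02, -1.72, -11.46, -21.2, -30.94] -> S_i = 8.02 + -9.74*i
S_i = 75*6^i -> [75, 450, 2700, 16200, 97200]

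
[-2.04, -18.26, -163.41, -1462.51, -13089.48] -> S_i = -2.04*8.95^i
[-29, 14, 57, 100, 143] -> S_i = -29 + 43*i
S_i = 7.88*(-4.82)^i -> [7.88, -37.98, 183.07, -882.4, 4253.19]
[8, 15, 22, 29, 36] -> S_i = 8 + 7*i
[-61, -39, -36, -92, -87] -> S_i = Random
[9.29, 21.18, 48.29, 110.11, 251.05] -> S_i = 9.29*2.28^i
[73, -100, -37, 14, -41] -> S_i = Random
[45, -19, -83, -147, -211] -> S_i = 45 + -64*i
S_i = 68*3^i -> [68, 204, 612, 1836, 5508]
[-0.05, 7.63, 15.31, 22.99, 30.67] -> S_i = -0.05 + 7.68*i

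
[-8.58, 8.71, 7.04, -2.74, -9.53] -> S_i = Random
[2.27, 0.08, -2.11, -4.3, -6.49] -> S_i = 2.27 + -2.19*i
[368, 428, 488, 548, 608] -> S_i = 368 + 60*i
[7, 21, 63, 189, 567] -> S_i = 7*3^i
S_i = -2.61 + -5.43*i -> [-2.61, -8.04, -13.47, -18.9, -24.33]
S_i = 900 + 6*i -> [900, 906, 912, 918, 924]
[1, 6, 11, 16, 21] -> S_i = 1 + 5*i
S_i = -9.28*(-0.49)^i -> [-9.28, 4.55, -2.23, 1.09, -0.53]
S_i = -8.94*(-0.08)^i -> [-8.94, 0.72, -0.06, 0.0, -0.0]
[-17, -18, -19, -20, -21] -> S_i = -17 + -1*i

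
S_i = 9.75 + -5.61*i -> [9.75, 4.14, -1.47, -7.08, -12.69]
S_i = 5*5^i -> [5, 25, 125, 625, 3125]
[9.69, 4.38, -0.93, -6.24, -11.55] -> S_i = 9.69 + -5.31*i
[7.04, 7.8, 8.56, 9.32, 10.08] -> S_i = 7.04 + 0.76*i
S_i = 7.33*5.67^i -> [7.33, 41.56, 235.65, 1336.14, 7575.93]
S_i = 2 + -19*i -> [2, -17, -36, -55, -74]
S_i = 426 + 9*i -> [426, 435, 444, 453, 462]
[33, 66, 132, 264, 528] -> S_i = 33*2^i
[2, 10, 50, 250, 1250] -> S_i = 2*5^i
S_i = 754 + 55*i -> [754, 809, 864, 919, 974]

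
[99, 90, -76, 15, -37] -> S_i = Random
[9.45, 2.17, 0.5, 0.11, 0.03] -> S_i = 9.45*0.23^i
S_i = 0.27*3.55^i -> [0.27, 0.96, 3.4, 12.08, 42.88]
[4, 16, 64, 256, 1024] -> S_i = 4*4^i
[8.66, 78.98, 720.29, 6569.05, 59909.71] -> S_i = 8.66*9.12^i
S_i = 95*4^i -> [95, 380, 1520, 6080, 24320]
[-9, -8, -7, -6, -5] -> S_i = -9 + 1*i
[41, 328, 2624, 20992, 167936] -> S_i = 41*8^i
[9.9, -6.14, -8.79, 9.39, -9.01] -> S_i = Random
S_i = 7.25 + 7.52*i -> [7.25, 14.77, 22.29, 29.81, 37.33]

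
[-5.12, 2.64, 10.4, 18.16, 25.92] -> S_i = -5.12 + 7.76*i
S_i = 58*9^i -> [58, 522, 4698, 42282, 380538]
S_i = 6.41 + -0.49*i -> [6.41, 5.92, 5.43, 4.94, 4.45]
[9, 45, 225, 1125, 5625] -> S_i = 9*5^i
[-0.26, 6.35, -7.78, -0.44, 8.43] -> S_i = Random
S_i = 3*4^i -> [3, 12, 48, 192, 768]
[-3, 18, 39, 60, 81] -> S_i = -3 + 21*i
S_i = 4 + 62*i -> [4, 66, 128, 190, 252]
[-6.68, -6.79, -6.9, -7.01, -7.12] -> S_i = -6.68 + -0.11*i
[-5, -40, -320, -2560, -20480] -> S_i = -5*8^i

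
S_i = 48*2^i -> [48, 96, 192, 384, 768]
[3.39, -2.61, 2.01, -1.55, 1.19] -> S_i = 3.39*(-0.77)^i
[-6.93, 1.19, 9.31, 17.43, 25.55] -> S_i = -6.93 + 8.12*i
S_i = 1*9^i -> [1, 9, 81, 729, 6561]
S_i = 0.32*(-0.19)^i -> [0.32, -0.06, 0.01, -0.0, 0.0]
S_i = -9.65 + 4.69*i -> [-9.65, -4.96, -0.27, 4.42, 9.11]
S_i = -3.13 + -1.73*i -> [-3.13, -4.86, -6.59, -8.32, -10.05]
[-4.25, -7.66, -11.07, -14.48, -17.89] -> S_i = -4.25 + -3.41*i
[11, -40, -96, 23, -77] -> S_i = Random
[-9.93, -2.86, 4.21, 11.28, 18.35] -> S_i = -9.93 + 7.07*i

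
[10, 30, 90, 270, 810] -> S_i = 10*3^i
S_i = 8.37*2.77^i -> [8.37, 23.18, 64.22, 177.9, 492.77]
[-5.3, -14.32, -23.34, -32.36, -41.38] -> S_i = -5.30 + -9.02*i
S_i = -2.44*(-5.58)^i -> [-2.44, 13.62, -75.97, 423.93, -2365.52]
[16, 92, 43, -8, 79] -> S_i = Random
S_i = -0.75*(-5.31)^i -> [-0.75, 3.98, -21.15, 112.29, -596.27]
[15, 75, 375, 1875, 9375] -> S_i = 15*5^i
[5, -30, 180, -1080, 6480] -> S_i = 5*-6^i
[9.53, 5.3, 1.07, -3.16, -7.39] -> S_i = 9.53 + -4.23*i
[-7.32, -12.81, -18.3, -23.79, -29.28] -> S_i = -7.32 + -5.49*i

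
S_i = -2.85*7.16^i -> [-2.85, -20.41, -146.11, -1046.13, -7490.26]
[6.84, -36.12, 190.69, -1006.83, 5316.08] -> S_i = 6.84*(-5.28)^i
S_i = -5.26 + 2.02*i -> [-5.26, -3.24, -1.22, 0.8, 2.82]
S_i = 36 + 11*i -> [36, 47, 58, 69, 80]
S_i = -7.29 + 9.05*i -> [-7.29, 1.76, 10.81, 19.86, 28.91]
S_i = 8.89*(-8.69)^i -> [8.89, -77.25, 671.34, -5833.93, 50696.84]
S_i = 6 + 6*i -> [6, 12, 18, 24, 30]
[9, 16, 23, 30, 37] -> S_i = 9 + 7*i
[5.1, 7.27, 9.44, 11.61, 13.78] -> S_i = 5.10 + 2.17*i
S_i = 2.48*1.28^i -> [2.48, 3.17, 4.06, 5.2, 6.66]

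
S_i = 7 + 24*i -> [7, 31, 55, 79, 103]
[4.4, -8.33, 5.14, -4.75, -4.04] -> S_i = Random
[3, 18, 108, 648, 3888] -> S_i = 3*6^i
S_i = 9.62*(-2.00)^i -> [9.62, -19.24, 38.48, -76.96, 153.92]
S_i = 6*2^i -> [6, 12, 24, 48, 96]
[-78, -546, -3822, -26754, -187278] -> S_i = -78*7^i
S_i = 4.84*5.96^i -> [4.84, 28.85, 171.92, 1024.67, 6107.03]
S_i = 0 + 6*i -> [0, 6, 12, 18, 24]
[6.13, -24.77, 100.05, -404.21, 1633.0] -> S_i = 6.13*(-4.04)^i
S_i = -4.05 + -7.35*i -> [-4.05, -11.4, -18.75, -26.1, -33.45]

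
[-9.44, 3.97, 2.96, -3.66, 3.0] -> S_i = Random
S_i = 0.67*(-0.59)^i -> [0.67, -0.4, 0.23, -0.14, 0.08]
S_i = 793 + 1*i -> [793, 794, 795, 796, 797]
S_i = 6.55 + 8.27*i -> [6.55, 14.82, 23.09, 31.36, 39.63]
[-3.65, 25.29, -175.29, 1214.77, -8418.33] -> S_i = -3.65*(-6.93)^i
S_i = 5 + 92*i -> [5, 97, 189, 281, 373]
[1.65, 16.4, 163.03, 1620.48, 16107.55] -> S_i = 1.65*9.94^i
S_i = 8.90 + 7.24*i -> [8.9, 16.14, 23.38, 30.62, 37.86]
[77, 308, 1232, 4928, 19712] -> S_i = 77*4^i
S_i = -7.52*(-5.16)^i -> [-7.52, 38.8, -200.22, 1033.16, -5331.1]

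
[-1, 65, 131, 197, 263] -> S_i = -1 + 66*i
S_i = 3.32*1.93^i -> [3.32, 6.41, 12.37, 23.87, 46.06]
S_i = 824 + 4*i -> [824, 828, 832, 836, 840]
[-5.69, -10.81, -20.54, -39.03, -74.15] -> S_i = -5.69*1.90^i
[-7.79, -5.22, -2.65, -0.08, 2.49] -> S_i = -7.79 + 2.57*i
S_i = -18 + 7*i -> [-18, -11, -4, 3, 10]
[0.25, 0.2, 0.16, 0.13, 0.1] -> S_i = 0.25*0.80^i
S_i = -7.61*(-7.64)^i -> [-7.61, 58.14, -444.19, 3393.63, -25927.35]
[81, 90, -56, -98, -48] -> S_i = Random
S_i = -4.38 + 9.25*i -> [-4.38, 4.87, 14.12, 23.37, 32.62]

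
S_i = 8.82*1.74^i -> [8.82, 15.35, 26.7, 46.46, 80.85]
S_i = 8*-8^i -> [8, -64, 512, -4096, 32768]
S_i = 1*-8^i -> [1, -8, 64, -512, 4096]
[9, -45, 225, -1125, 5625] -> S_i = 9*-5^i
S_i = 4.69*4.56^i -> [4.69, 21.39, 97.52, 444.7, 2027.83]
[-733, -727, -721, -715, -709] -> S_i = -733 + 6*i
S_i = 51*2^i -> [51, 102, 204, 408, 816]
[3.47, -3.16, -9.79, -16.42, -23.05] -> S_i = 3.47 + -6.63*i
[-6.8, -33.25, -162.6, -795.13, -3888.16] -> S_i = -6.80*4.89^i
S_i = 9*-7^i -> [9, -63, 441, -3087, 21609]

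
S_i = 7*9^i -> [7, 63, 567, 5103, 45927]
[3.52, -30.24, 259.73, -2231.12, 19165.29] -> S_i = 3.52*(-8.59)^i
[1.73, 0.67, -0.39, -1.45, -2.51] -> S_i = 1.73 + -1.06*i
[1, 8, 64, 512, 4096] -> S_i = 1*8^i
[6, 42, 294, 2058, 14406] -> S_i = 6*7^i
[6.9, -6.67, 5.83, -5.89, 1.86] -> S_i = Random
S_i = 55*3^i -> [55, 165, 495, 1485, 4455]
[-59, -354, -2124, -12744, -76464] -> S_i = -59*6^i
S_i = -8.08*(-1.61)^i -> [-8.08, 13.01, -20.94, 33.72, -54.29]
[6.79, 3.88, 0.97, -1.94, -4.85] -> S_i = 6.79 + -2.91*i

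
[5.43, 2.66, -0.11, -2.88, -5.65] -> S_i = 5.43 + -2.77*i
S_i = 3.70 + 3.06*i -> [3.7, 6.76, 9.82, 12.88, 15.94]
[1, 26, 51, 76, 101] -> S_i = 1 + 25*i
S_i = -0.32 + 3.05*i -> [-0.32, 2.73, 5.78, 8.83, 11.88]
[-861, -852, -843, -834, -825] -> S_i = -861 + 9*i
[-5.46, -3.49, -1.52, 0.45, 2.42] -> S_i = -5.46 + 1.97*i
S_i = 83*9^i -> [83, 747, 6723, 60507, 544563]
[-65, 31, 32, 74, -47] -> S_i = Random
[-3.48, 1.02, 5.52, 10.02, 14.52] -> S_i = -3.48 + 4.50*i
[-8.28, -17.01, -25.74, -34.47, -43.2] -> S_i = -8.28 + -8.73*i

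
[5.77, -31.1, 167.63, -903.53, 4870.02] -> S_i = 5.77*(-5.39)^i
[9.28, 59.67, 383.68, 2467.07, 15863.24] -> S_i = 9.28*6.43^i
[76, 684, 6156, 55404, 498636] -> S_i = 76*9^i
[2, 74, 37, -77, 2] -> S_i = Random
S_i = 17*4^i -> [17, 68, 272, 1088, 4352]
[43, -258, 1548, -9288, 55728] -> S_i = 43*-6^i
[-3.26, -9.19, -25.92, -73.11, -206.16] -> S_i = -3.26*2.82^i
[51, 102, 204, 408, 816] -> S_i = 51*2^i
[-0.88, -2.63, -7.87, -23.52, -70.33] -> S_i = -0.88*2.99^i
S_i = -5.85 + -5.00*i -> [-5.85, -10.85, -15.85, -20.85, -25.85]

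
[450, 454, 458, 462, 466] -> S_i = 450 + 4*i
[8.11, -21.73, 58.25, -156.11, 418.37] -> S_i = 8.11*(-2.68)^i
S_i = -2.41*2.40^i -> [-2.41, -5.78, -13.88, -33.32, -79.96]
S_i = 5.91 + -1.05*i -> [5.91, 4.86, 3.81, 2.76, 1.71]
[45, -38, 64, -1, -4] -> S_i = Random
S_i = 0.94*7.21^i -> [0.94, 6.78, 48.87, 352.32, 2540.21]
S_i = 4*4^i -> [4, 16, 64, 256, 1024]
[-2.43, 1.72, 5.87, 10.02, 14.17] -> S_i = -2.43 + 4.15*i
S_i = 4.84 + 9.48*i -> [4.84, 14.32, 23.8, 33.28, 42.76]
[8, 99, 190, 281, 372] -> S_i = 8 + 91*i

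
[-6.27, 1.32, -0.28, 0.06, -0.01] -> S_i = -6.27*(-0.21)^i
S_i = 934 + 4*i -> [934, 938, 942, 946, 950]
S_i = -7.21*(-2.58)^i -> [-7.21, 18.6, -47.99, 123.82, -319.46]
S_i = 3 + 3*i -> [3, 6, 9, 12, 15]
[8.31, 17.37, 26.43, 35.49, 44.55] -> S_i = 8.31 + 9.06*i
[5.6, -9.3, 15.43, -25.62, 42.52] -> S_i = 5.60*(-1.66)^i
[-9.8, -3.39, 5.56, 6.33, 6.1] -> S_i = Random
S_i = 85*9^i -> [85, 765, 6885, 61965, 557685]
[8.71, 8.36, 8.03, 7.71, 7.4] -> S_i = 8.71*0.96^i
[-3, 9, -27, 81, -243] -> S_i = -3*-3^i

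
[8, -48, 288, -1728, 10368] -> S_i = 8*-6^i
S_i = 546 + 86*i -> [546, 632, 718, 804, 890]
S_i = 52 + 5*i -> [52, 57, 62, 67, 72]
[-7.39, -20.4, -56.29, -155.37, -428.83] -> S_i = -7.39*2.76^i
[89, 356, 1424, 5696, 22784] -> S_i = 89*4^i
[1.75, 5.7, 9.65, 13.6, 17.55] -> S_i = 1.75 + 3.95*i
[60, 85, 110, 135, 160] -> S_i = 60 + 25*i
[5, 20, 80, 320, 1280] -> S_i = 5*4^i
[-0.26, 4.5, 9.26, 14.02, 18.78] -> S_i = -0.26 + 4.76*i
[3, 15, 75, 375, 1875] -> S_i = 3*5^i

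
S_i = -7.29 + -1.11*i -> [-7.29, -8.4, -9.51, -10.62, -11.73]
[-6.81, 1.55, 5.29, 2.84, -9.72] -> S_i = Random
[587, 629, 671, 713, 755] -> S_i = 587 + 42*i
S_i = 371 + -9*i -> [371, 362, 353, 344, 335]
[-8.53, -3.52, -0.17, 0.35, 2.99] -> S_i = Random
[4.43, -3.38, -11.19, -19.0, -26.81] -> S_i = 4.43 + -7.81*i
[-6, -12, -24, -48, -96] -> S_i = -6*2^i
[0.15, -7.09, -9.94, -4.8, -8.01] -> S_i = Random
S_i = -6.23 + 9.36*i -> [-6.23, 3.13, 12.49, 21.85, 31.21]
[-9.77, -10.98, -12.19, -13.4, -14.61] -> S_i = -9.77 + -1.21*i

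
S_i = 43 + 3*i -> [43, 46, 49, 52, 55]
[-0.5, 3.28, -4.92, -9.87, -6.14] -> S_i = Random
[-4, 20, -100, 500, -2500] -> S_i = -4*-5^i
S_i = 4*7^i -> [4, 28, 196, 1372, 9604]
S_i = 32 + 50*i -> [32, 82, 132, 182, 232]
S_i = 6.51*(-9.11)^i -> [6.51, -59.31, 540.28, -4921.94, 44838.85]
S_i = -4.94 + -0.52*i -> [-4.94, -5.46, -5.98, -6.5, -7.02]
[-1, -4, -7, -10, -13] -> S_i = -1 + -3*i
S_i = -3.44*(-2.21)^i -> [-3.44, 7.6, -16.8, 37.13, -82.06]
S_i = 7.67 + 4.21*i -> [7.67, 11.88, 16.09, 20.3, 24.51]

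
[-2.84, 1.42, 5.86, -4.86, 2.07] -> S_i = Random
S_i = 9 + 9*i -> [9, 18, 27, 36, 45]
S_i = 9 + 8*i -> [9, 17, 25, 33, 41]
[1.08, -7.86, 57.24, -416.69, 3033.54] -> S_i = 1.08*(-7.28)^i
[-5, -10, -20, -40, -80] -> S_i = -5*2^i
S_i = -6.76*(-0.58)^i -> [-6.76, 3.92, -2.27, 1.32, -0.76]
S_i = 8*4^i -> [8, 32, 128, 512, 2048]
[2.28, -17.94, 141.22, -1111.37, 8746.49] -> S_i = 2.28*(-7.87)^i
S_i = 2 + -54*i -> [2, -52, -106, -160, -214]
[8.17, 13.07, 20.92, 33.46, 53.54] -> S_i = 8.17*1.60^i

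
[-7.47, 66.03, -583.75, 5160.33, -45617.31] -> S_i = -7.47*(-8.84)^i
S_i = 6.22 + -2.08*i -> [6.22, 4.14, 2.06, -0.02, -2.1]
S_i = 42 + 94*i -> [42, 136, 230, 324, 418]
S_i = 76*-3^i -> [76, -228, 684, -2052, 6156]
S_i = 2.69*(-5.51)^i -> [2.69, -14.82, 81.67, -449.99, 2479.47]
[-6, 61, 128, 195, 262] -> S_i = -6 + 67*i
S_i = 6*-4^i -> [6, -24, 96, -384, 1536]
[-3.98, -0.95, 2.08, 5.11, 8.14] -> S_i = -3.98 + 3.03*i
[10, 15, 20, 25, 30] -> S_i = 10 + 5*i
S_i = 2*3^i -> [2, 6, 18, 54, 162]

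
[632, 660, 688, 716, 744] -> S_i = 632 + 28*i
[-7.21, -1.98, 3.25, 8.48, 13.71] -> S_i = -7.21 + 5.23*i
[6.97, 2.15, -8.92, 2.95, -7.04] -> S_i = Random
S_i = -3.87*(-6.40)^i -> [-3.87, 24.77, -158.52, 1014.5, -6492.78]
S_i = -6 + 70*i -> [-6, 64, 134, 204, 274]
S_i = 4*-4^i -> [4, -16, 64, -256, 1024]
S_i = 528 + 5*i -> [528, 533, 538, 543, 548]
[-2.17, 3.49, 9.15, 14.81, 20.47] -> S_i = -2.17 + 5.66*i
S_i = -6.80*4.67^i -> [-6.8, -31.76, -148.3, -692.56, -3234.27]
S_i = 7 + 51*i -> [7, 58, 109, 160, 211]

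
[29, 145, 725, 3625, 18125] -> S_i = 29*5^i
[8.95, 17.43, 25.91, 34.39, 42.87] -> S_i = 8.95 + 8.48*i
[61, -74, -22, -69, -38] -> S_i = Random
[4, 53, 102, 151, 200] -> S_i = 4 + 49*i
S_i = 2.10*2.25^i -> [2.1, 4.73, 10.63, 23.92, 53.82]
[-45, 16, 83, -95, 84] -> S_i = Random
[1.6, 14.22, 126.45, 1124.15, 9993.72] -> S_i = 1.60*8.89^i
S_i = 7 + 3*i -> [7, 10, 13, 16, 19]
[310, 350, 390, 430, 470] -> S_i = 310 + 40*i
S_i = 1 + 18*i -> [1, 19, 37, 55, 73]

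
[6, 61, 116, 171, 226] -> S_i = 6 + 55*i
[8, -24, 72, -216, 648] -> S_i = 8*-3^i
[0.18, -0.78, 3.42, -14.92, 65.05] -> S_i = 0.18*(-4.36)^i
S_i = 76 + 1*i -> [76, 77, 78, 79, 80]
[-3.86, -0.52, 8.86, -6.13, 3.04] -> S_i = Random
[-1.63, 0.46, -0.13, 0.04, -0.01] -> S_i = -1.63*(-0.28)^i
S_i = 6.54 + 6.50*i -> [6.54, 13.04, 19.54, 26.04, 32.54]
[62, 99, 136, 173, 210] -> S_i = 62 + 37*i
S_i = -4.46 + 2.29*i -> [-4.46, -2.17, 0.12, 2.41, 4.7]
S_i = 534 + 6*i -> [534, 540, 546, 552, 558]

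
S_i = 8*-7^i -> [8, -56, 392, -2744, 19208]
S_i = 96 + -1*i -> [96, 95, 94, 93, 92]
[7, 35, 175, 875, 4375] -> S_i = 7*5^i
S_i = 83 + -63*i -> [83, 20, -43, -106, -169]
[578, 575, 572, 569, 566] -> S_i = 578 + -3*i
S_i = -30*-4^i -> [-30, 120, -480, 1920, -7680]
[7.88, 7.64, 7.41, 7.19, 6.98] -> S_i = 7.88*0.97^i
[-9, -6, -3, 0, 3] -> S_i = -9 + 3*i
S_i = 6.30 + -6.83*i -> [6.3, -0.53, -7.36, -14.19, -21.02]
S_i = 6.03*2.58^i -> [6.03, 15.56, 40.14, 103.56, 267.18]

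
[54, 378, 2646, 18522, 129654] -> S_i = 54*7^i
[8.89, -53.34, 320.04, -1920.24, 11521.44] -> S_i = 8.89*(-6.00)^i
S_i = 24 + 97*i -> [24, 121, 218, 315, 412]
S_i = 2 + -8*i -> [2, -6, -14, -22, -30]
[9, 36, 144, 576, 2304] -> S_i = 9*4^i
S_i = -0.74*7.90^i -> [-0.74, -5.85, -46.18, -364.85, -2882.31]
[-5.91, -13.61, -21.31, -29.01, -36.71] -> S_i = -5.91 + -7.70*i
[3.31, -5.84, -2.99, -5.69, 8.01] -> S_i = Random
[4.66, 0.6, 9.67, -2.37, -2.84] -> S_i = Random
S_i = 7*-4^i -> [7, -28, 112, -448, 1792]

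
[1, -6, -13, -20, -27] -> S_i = 1 + -7*i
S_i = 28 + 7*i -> [28, 35, 42, 49, 56]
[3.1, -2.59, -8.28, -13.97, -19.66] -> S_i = 3.10 + -5.69*i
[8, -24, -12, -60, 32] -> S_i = Random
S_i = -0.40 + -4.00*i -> [-0.4, -4.4, -8.4, -12.4, -16.4]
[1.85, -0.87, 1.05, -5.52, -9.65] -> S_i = Random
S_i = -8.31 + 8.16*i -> [-8.31, -0.15, 8.01, 16.17, 24.33]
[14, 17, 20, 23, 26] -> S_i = 14 + 3*i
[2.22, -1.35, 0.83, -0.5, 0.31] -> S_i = 2.22*(-0.61)^i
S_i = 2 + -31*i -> [2, -29, -60, -91, -122]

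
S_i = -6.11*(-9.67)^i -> [-6.11, 59.08, -571.34, 5524.85, -53425.32]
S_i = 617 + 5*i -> [617, 622, 627, 632, 637]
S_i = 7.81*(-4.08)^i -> [7.81, -31.86, 130.01, -530.43, 2164.17]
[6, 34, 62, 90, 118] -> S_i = 6 + 28*i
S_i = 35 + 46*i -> [35, 81, 127, 173, 219]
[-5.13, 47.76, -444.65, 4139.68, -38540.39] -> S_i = -5.13*(-9.31)^i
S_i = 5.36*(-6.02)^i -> [5.36, -32.27, 194.25, -1169.38, 7039.64]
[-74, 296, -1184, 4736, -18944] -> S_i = -74*-4^i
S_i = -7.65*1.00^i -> [-7.65, -7.65, -7.65, -7.65, -7.65]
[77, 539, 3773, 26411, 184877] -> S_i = 77*7^i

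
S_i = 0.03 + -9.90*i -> [0.03, -9.87, -19.77, -29.67, -39.57]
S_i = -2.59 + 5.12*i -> [-2.59, 2.53, 7.65, 12.77, 17.89]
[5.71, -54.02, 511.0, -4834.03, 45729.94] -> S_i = 5.71*(-9.46)^i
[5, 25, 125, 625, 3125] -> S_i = 5*5^i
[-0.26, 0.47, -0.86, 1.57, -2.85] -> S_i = -0.26*(-1.82)^i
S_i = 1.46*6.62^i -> [1.46, 9.67, 63.98, 423.57, 2804.04]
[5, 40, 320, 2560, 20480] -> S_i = 5*8^i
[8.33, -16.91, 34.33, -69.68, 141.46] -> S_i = 8.33*(-2.03)^i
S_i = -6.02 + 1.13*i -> [-6.02, -4.89, -3.76, -2.63, -1.5]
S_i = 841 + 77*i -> [841, 918, 995, 1072, 1149]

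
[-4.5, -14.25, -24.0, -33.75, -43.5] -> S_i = -4.50 + -9.75*i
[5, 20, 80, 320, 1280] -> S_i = 5*4^i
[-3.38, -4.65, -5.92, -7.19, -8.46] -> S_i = -3.38 + -1.27*i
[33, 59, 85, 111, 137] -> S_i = 33 + 26*i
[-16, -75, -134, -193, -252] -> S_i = -16 + -59*i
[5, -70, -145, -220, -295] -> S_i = 5 + -75*i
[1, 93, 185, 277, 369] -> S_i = 1 + 92*i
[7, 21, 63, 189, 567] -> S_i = 7*3^i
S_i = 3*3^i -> [3, 9, 27, 81, 243]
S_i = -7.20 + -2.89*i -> [-7.2, -10.09, -12.98, -15.87, -18.76]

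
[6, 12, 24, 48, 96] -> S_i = 6*2^i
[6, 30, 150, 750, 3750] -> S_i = 6*5^i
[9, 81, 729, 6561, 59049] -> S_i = 9*9^i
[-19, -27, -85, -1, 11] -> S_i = Random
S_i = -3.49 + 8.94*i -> [-3.49, 5.45, 14.39, 23.33, 32.27]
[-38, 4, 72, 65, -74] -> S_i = Random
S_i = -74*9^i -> [-74, -666, -5994, -53946, -485514]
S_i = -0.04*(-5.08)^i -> [-0.04, 0.2, -1.03, 5.24, -26.64]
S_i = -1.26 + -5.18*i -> [-1.26, -6.44, -11.62, -16.8, -21.98]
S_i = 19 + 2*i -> [19, 21, 23, 25, 27]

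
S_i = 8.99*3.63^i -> [8.99, 32.63, 118.46, 430.01, 1560.94]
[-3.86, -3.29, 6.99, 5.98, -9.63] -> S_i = Random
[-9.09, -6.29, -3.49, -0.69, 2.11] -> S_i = -9.09 + 2.80*i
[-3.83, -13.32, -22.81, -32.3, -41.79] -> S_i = -3.83 + -9.49*i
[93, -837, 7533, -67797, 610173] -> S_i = 93*-9^i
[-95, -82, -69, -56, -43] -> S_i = -95 + 13*i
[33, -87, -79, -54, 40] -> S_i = Random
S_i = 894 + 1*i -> [894, 895, 896, 897, 898]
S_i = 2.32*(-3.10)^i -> [2.32, -7.19, 22.3, -69.12, 214.26]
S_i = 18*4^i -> [18, 72, 288, 1152, 4608]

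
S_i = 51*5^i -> [51, 255, 1275, 6375, 31875]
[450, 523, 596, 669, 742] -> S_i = 450 + 73*i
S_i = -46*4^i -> [-46, -184, -736, -2944, -11776]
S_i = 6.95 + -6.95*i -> [6.95, 0.0, -6.95, -13.9, -20.85]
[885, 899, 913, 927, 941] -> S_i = 885 + 14*i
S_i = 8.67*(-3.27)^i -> [8.67, -28.35, 92.71, -303.15, 991.31]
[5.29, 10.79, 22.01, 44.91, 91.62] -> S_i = 5.29*2.04^i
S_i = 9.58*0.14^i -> [9.58, 1.34, 0.19, 0.03, 0.0]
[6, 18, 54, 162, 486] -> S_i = 6*3^i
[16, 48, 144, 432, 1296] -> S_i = 16*3^i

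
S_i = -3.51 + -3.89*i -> [-3.51, -7.4, -11.29, -15.18, -19.07]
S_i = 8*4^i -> [8, 32, 128, 512, 2048]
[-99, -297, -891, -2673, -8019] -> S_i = -99*3^i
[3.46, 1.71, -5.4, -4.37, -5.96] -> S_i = Random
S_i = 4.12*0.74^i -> [4.12, 3.05, 2.26, 1.67, 1.24]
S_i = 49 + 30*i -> [49, 79, 109, 139, 169]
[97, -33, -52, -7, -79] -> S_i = Random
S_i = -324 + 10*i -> [-324, -314, -304, -294, -284]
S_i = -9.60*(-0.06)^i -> [-9.6, 0.58, -0.03, 0.0, -0.0]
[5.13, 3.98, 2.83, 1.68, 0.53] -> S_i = 5.13 + -1.15*i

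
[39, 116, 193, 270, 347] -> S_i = 39 + 77*i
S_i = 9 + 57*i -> [9, 66, 123, 180, 237]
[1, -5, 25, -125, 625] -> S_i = 1*-5^i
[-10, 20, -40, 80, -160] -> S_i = -10*-2^i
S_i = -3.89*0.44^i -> [-3.89, -1.71, -0.75, -0.33, -0.15]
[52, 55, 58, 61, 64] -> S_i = 52 + 3*i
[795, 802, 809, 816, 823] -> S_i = 795 + 7*i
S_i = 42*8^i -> [42, 336, 2688, 21504, 172032]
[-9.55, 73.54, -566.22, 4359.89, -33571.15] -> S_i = -9.55*(-7.70)^i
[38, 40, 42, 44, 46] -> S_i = 38 + 2*i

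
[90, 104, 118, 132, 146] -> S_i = 90 + 14*i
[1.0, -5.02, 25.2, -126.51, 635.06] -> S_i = 1.00*(-5.02)^i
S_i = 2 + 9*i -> [2, 11, 20, 29, 38]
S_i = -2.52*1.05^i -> [-2.52, -2.65, -2.78, -2.92, -3.06]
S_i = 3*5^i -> [3, 15, 75, 375, 1875]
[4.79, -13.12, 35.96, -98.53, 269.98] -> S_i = 4.79*(-2.74)^i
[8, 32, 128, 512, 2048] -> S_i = 8*4^i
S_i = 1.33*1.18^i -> [1.33, 1.57, 1.85, 2.19, 2.58]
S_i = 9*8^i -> [9, 72, 576, 4608, 36864]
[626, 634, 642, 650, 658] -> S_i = 626 + 8*i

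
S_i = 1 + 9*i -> [1, 10, 19, 28, 37]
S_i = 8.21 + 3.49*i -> [8.21, 11.7, 15.19, 18.68, 22.17]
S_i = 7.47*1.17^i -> [7.47, 8.74, 10.23, 11.96, 14.0]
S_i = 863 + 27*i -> [863, 890, 917, 944, 971]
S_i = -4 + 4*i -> [-4, 0, 4, 8, 12]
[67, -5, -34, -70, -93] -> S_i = Random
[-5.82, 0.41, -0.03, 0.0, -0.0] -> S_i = -5.82*(-0.07)^i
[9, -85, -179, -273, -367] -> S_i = 9 + -94*i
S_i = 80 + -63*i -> [80, 17, -46, -109, -172]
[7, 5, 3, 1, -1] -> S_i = 7 + -2*i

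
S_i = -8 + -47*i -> [-8, -55, -102, -149, -196]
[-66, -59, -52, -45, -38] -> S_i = -66 + 7*i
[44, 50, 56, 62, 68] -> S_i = 44 + 6*i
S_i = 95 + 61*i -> [95, 156, 217, 278, 339]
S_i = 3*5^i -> [3, 15, 75, 375, 1875]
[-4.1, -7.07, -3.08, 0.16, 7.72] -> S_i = Random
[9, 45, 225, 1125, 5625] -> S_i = 9*5^i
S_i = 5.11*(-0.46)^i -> [5.11, -2.35, 1.08, -0.5, 0.23]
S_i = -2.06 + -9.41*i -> [-2.06, -11.47, -20.88, -30.29, -39.7]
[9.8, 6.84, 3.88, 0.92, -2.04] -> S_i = 9.80 + -2.96*i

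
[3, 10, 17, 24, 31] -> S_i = 3 + 7*i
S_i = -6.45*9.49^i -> [-6.45, -61.21, -580.89, -5512.62, -52314.8]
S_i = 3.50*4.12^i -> [3.5, 14.42, 59.41, 244.77, 1008.46]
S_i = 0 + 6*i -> [0, 6, 12, 18, 24]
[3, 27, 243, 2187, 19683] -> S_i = 3*9^i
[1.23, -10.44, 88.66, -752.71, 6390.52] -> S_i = 1.23*(-8.49)^i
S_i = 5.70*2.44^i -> [5.7, 13.91, 33.94, 82.8, 202.04]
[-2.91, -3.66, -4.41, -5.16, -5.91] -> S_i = -2.91 + -0.75*i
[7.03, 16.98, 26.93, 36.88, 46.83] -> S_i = 7.03 + 9.95*i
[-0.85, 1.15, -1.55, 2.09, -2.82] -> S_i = -0.85*(-1.35)^i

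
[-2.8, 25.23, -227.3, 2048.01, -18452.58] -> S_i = -2.80*(-9.01)^i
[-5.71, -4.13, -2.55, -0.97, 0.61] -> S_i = -5.71 + 1.58*i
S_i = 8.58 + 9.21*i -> [8.58, 17.79, 27.0, 36.21, 45.42]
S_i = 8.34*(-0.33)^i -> [8.34, -2.75, 0.91, -0.3, 0.1]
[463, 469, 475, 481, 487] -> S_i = 463 + 6*i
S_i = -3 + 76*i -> [-3, 73, 149, 225, 301]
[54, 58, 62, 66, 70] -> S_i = 54 + 4*i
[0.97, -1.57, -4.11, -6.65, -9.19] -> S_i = 0.97 + -2.54*i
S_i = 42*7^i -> [42, 294, 2058, 14406, 100842]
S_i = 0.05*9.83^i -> [0.05, 0.49, 4.83, 47.49, 466.86]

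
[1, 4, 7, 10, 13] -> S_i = 1 + 3*i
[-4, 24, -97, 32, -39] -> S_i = Random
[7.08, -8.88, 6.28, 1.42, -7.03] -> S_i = Random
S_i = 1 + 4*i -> [1, 5, 9, 13, 17]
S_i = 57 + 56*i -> [57, 113, 169, 225, 281]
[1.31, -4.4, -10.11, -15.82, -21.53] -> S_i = 1.31 + -5.71*i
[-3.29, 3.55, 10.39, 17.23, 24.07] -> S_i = -3.29 + 6.84*i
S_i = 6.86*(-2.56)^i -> [6.86, -17.56, 44.96, -115.09, 294.63]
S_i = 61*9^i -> [61, 549, 4941, 44469, 400221]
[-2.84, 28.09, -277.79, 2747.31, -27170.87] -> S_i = -2.84*(-9.89)^i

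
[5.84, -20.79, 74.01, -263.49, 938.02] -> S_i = 5.84*(-3.56)^i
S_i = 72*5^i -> [72, 360, 1800, 9000, 45000]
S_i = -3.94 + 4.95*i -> [-3.94, 1.01, 5.96, 10.91, 15.86]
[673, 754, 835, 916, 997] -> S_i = 673 + 81*i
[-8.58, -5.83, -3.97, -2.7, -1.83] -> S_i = -8.58*0.68^i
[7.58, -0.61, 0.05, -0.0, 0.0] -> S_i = 7.58*(-0.08)^i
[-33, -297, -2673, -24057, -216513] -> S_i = -33*9^i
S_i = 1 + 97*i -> [1, 98, 195, 292, 389]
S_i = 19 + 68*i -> [19, 87, 155, 223, 291]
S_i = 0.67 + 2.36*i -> [0.67, 3.03, 5.39, 7.75, 10.11]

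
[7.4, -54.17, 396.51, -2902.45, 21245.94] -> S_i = 7.40*(-7.32)^i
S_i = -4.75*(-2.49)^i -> [-4.75, 11.83, -29.45, 73.33, -182.6]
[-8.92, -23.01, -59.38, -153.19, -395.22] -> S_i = -8.92*2.58^i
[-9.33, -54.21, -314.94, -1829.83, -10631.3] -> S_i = -9.33*5.81^i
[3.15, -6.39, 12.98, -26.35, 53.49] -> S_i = 3.15*(-2.03)^i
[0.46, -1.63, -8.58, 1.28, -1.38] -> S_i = Random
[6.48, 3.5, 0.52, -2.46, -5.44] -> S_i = 6.48 + -2.98*i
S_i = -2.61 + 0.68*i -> [-2.61, -1.93, -1.25, -0.57, 0.11]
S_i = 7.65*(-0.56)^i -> [7.65, -4.28, 2.4, -1.34, 0.75]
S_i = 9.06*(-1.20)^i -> [9.06, -10.87, 13.05, -15.66, 18.79]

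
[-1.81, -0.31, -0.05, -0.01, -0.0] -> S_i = -1.81*0.17^i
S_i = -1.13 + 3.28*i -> [-1.13, 2.15, 5.43, 8.71, 11.99]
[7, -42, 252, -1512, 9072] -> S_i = 7*-6^i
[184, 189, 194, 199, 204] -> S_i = 184 + 5*i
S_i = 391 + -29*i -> [391, 362, 333, 304, 275]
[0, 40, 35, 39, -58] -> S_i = Random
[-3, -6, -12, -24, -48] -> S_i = -3*2^i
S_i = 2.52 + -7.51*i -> [2.52, -4.99, -12.5, -20.01, -27.52]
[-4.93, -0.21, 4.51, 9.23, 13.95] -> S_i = -4.93 + 4.72*i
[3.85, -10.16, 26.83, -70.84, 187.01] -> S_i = 3.85*(-2.64)^i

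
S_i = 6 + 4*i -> [6, 10, 14, 18, 22]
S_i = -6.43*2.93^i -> [-6.43, -18.84, -55.2, -161.74, -473.89]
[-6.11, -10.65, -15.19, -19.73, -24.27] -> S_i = -6.11 + -4.54*i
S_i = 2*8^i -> [2, 16, 128, 1024, 8192]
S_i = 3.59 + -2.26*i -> [3.59, 1.33, -0.93, -3.19, -5.45]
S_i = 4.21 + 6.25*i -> [4.21, 10.46, 16.71, 22.96, 29.21]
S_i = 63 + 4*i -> [63, 67, 71, 75, 79]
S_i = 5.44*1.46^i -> [5.44, 7.94, 11.6, 16.93, 24.72]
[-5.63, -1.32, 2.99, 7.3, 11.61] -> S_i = -5.63 + 4.31*i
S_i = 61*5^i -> [61, 305, 1525, 7625, 38125]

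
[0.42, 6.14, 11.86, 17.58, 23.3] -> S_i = 0.42 + 5.72*i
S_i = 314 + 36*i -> [314, 350, 386, 422, 458]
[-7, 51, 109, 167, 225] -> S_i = -7 + 58*i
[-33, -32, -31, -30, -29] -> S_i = -33 + 1*i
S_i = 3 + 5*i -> [3, 8, 13, 18, 23]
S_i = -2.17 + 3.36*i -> [-2.17, 1.19, 4.55, 7.91, 11.27]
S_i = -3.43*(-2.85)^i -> [-3.43, 9.78, -27.86, 79.4, -226.29]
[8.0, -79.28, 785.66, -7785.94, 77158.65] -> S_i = 8.00*(-9.91)^i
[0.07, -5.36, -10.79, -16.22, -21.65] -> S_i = 0.07 + -5.43*i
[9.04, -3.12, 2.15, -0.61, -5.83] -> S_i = Random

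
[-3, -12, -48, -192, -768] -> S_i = -3*4^i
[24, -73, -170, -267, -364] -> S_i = 24 + -97*i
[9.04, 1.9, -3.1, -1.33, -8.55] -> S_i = Random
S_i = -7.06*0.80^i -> [-7.06, -5.65, -4.52, -3.61, -2.89]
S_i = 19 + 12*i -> [19, 31, 43, 55, 67]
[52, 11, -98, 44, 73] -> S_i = Random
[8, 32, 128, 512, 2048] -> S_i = 8*4^i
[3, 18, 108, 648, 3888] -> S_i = 3*6^i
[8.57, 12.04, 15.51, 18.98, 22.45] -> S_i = 8.57 + 3.47*i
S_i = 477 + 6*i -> [477, 483, 489, 495, 501]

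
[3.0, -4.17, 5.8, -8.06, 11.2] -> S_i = 3.00*(-1.39)^i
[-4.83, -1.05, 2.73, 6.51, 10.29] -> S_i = -4.83 + 3.78*i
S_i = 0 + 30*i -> [0, 30, 60, 90, 120]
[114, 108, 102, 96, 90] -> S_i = 114 + -6*i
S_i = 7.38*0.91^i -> [7.38, 6.72, 6.11, 5.56, 5.06]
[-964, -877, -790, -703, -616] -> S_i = -964 + 87*i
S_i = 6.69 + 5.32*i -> [6.69, 12.01, 17.33, 22.65, 27.97]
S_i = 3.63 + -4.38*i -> [3.63, -0.75, -5.13, -9.51, -13.89]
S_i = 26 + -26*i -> [26, 0, -26, -52, -78]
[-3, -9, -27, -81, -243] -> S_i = -3*3^i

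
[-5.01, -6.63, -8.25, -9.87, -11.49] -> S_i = -5.01 + -1.62*i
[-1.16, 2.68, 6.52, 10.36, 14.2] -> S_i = -1.16 + 3.84*i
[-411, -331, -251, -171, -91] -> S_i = -411 + 80*i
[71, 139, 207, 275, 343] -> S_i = 71 + 68*i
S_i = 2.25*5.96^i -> [2.25, 13.41, 79.92, 476.34, 2839.01]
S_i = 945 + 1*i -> [945, 946, 947, 948, 949]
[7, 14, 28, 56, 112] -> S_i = 7*2^i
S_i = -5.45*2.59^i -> [-5.45, -14.12, -36.56, -94.69, -245.24]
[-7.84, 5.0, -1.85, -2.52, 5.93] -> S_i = Random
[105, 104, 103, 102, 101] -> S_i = 105 + -1*i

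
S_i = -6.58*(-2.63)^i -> [-6.58, 17.31, -45.51, 119.7, -314.81]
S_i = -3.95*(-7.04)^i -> [-3.95, 27.81, -195.77, 1378.21, -9702.59]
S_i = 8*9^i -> [8, 72, 648, 5832, 52488]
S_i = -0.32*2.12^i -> [-0.32, -0.68, -1.44, -3.05, -6.46]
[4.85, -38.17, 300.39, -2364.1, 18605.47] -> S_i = 4.85*(-7.87)^i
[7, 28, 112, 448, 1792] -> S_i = 7*4^i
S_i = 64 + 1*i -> [64, 65, 66, 67, 68]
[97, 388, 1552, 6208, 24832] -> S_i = 97*4^i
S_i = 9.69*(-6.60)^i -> [9.69, -63.95, 422.1, -2785.84, 18386.52]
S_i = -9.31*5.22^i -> [-9.31, -48.6, -253.68, -1324.22, -6912.45]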